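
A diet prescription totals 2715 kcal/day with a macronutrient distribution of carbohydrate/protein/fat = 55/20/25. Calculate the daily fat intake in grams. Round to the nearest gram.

75 g/day

Fat energy = 25% × 2715 = 678.75 kcal.
At 9 kcal/g: 678.75 ÷ 9 = 75.4167 g.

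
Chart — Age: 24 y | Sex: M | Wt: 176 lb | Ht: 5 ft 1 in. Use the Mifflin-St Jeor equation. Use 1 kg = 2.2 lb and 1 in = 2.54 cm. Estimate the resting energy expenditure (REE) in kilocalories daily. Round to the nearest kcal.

Convert to metric: weight = 176 ÷ 2.2 = 80 kg; height = (5×12 + 1) × 2.54 = 61 × 2.54 = 154.94 cm.
Mifflin-St Jeor (male): BMR = 10(80) + 6.25(154.94) − 5(24) + 5 = 800 + 968.375 − 120 + 5 = 1653.375 kcal/day.

1653 kilocalories daily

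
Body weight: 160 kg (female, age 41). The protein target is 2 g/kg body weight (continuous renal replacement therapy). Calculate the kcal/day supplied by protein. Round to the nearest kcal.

Protein = 2 g/kg × 160 kg = 320 g/day.
Protein energy = 320 g × 4 kcal/g = 1280 kcal/day.

1280 kcal/day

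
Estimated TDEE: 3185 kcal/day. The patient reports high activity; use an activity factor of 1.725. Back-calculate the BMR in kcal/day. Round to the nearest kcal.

BMR = TEE ÷ activity factor = 3185 ÷ 1.725 = 1846.3768 kcal/day.

1846 kcal/day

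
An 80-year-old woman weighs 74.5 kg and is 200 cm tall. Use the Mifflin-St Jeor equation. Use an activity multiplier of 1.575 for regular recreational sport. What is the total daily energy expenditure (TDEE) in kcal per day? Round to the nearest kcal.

2259 kcal per day

Mifflin-St Jeor (female): BMR = 10(74.5) + 6.25(200) − 5(80) − 161 = 745 + 1250 − 400 − 161 = 1434 kcal/day.
TEE = BMR × activity factor = 1434 × 1.575 = 2258.55 kcal/day.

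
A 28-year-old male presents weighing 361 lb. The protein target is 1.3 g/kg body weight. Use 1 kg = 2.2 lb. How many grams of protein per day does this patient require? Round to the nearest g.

Weight in kg = 361 ÷ 2.2 = 164.0909 kg.
Protein = 1.3 g/kg × 164.0909 kg = 213.3182 g/day.

213 g/day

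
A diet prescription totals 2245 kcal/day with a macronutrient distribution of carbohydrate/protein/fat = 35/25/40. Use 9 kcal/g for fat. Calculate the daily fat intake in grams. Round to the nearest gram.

Fat energy = 40% × 2245 = 898 kcal.
At 9 kcal/g: 898 ÷ 9 = 99.7778 g.

100 g/day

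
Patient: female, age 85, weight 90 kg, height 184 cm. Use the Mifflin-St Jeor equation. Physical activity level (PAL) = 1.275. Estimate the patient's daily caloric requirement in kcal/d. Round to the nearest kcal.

Mifflin-St Jeor (female): BMR = 10(90) + 6.25(184) − 5(85) − 161 = 900 + 1150 − 425 − 161 = 1464 kcal/day.
TEE = BMR × activity factor = 1464 × 1.275 = 1866.6 kcal/day.

1867 kcal/d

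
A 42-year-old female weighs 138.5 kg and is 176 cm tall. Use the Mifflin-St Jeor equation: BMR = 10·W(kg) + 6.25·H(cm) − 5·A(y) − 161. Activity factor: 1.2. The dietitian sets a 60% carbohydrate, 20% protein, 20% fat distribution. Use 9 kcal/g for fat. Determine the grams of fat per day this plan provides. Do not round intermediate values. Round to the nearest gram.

56 g/day

Mifflin-St Jeor (female): BMR = 10(138.5) + 6.25(176) − 5(42) − 161 = 1385 + 1100 − 210 − 161 = 2114 kcal/day.
TEE = 2114 × 1.2 = 2536.8 kcal/day.
Fat energy = 20% × 2536.8 = 507.36 kcal.
Fat = 507.36 ÷ 9 kcal/g = 56.3733 g.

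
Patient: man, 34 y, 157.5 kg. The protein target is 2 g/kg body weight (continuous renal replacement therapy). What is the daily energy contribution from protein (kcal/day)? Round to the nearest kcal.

Protein = 2 g/kg × 157.5 kg = 315 g/day.
Protein energy = 315 g × 4 kcal/g = 1260 kcal/day.

1260 kcal/day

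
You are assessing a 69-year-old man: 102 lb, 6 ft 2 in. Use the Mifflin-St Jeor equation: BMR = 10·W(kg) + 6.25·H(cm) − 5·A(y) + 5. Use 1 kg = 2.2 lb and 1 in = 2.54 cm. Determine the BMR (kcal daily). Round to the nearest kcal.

1298 kcal daily

Convert to metric: weight = 102 ÷ 2.2 = 46.3636 kg; height = (6×12 + 2) × 2.54 = 74 × 2.54 = 187.96 cm.
Mifflin-St Jeor (male): BMR = 10(46.3636) + 6.25(187.96) − 5(69) + 5 = 463.6364 + 1174.75 − 345 + 5 = 1298.3864 kcal/day.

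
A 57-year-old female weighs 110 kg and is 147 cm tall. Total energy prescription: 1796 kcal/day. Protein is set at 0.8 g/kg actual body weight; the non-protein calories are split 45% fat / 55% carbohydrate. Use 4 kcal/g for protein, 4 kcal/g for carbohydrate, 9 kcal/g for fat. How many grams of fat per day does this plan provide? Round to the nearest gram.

72 g/day

Protein = 0.8 × 110 = 88 g → 88 × 4 = 352 kcal.
Non-protein calories = 1796 − 352 = 1444 kcal.
Fat: 45% × 1444 = 649.8 kcal; carbohydrate: 794.2 kcal.
Fat: 649.8 kcal ÷ 9 kcal/g = 72.2 g.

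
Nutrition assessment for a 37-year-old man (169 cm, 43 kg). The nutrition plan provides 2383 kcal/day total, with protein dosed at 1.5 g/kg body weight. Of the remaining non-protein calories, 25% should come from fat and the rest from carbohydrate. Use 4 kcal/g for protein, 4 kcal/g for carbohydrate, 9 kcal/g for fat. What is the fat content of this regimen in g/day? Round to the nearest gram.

Protein = 1.5 × 43 = 64.5 g → 64.5 × 4 = 258 kcal.
Non-protein calories = 2383 − 258 = 2125 kcal.
Fat: 25% × 2125 = 531.25 kcal; carbohydrate: 1593.75 kcal.
Fat: 531.25 kcal ÷ 9 kcal/g = 59.0278 g.

59 g/day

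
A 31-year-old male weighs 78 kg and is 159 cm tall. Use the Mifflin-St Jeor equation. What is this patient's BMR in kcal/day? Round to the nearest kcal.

1624 kcal/day

Mifflin-St Jeor (male): BMR = 10(78) + 6.25(159) − 5(31) + 5 = 780 + 993.75 − 155 + 5 = 1623.75 kcal/day.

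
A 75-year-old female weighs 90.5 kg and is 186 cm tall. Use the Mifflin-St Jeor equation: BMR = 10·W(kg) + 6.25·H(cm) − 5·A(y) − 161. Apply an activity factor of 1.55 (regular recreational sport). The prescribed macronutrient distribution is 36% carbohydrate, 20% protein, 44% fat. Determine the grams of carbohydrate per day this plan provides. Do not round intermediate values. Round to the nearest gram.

214 g/day

Mifflin-St Jeor (female): BMR = 10(90.5) + 6.25(186) − 5(75) − 161 = 905 + 1162.5 − 375 − 161 = 1531.5 kcal/day.
TEE = 1531.5 × 1.55 = 2373.825 kcal/day.
Carbohydrate energy = 36% × 2373.825 = 854.577 kcal.
Carbohydrate = 854.577 ÷ 4 kcal/g = 213.6443 g.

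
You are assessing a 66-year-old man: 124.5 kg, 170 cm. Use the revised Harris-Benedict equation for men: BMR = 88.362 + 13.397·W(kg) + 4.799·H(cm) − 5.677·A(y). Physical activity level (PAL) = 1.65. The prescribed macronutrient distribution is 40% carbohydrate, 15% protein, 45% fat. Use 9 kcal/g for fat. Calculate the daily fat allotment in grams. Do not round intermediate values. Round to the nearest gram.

Harris-Benedict: BMR = 88.362 + 13.397(124.5) + 4.799(170) − 5.677(66) = 2197.4365 kcal/day.
TEE = 2197.4365 × 1.65 = 3625.7702 kcal/day.
Fat energy = 45% × 3625.7702 = 1631.5966 kcal.
Fat = 1631.5966 ÷ 9 kcal/g = 181.2885 g.

181 g/day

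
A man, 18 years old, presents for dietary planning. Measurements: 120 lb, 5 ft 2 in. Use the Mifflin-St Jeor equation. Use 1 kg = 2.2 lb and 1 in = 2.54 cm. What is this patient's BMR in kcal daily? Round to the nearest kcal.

1445 kcal daily

Convert to metric: weight = 120 ÷ 2.2 = 54.5455 kg; height = (5×12 + 2) × 2.54 = 62 × 2.54 = 157.48 cm.
Mifflin-St Jeor (male): BMR = 10(54.5455) + 6.25(157.48) − 5(18) + 5 = 545.4545 + 984.25 − 90 + 5 = 1444.7045 kcal/day.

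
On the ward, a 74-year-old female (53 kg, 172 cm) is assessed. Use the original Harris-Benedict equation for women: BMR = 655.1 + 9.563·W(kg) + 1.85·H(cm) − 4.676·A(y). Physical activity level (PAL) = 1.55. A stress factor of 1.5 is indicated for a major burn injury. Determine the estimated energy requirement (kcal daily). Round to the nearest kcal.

2637 kcal daily

Harris-Benedict: BMR = 655.1 + 9.563(53) + 1.85(172) − 4.676(74) = 1134.115 kcal/day.
TEE = BMR × activity factor = 1134.115 × 1.55 = 1757.8783 kcal/day.
Apply stress factor: 1757.8783 × 1.5 = 2636.8174 kcal/day.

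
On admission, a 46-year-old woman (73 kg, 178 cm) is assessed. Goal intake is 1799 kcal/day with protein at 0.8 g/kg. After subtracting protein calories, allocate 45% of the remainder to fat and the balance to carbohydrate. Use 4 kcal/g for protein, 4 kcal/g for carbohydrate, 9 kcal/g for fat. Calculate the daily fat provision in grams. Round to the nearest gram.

78 g/day

Protein = 0.8 × 73 = 58.4 g → 58.4 × 4 = 233.6 kcal.
Non-protein calories = 1799 − 233.6 = 1565.4 kcal.
Fat: 45% × 1565.4 = 704.43 kcal; carbohydrate: 860.97 kcal.
Fat: 704.43 kcal ÷ 9 kcal/g = 78.27 g.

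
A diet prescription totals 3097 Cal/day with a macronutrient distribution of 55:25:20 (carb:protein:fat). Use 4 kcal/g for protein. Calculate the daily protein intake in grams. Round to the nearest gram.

194 g/day

Protein energy = 25% × 3097 = 774.25 kcal.
At 4 kcal/g: 774.25 ÷ 4 = 193.5625 g.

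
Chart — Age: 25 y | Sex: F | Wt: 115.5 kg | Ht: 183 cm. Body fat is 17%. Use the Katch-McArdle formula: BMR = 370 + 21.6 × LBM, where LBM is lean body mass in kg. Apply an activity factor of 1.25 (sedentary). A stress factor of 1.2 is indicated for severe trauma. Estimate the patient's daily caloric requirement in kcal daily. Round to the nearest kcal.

3661 kcal daily

LBM = 115.5 × (1 − 0.17) = 95.865 kg. Katch-McArdle: BMR = 370 + 21.6 × 95.865 = 2440.684 kcal/day.
TEE = BMR × activity factor = 2440.684 × 1.25 = 3050.855 kcal/day.
Apply stress factor: 3050.855 × 1.2 = 3661.026 kcal/day.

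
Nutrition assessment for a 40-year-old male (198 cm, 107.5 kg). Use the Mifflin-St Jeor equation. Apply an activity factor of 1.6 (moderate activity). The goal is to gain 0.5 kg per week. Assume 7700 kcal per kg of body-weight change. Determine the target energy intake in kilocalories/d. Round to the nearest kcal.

3938 kilocalories/d

Mifflin-St Jeor (male): BMR = 10(107.5) + 6.25(198) − 5(40) + 5 = 1075 + 1237.5 − 200 + 5 = 2117.5 kcal/day.
TEE = 2117.5 × 1.6 = 3388 kcal/day.
Required daily surplus = 0.5 × 7700 ÷ 7 = 550 kcal/day.
Target intake = 3388 + 550 = 3938 kcal/day.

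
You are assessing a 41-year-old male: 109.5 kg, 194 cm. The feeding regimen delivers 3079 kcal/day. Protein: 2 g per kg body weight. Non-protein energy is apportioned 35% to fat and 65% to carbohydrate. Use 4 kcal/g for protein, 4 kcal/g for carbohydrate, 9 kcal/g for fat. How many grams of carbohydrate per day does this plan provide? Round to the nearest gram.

358 g/day

Protein = 2 × 109.5 = 219 g → 219 × 4 = 876 kcal.
Non-protein calories = 3079 − 876 = 2203 kcal.
Fat: 35% × 2203 = 771.05 kcal; carbohydrate: 1431.95 kcal.
Carbohydrate: 1431.95 kcal ÷ 4 kcal/g = 357.9875 g.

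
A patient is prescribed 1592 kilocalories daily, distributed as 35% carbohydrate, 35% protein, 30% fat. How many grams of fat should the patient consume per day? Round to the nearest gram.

53 g/day

Fat energy = 30% × 1592 = 477.6 kcal.
At 9 kcal/g: 477.6 ÷ 9 = 53.0667 g.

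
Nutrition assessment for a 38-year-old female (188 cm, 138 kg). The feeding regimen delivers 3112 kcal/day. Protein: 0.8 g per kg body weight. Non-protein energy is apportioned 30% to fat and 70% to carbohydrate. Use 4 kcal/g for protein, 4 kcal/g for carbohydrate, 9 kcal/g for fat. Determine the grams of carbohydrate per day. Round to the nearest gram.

467 g/day

Protein = 0.8 × 138 = 110.4 g → 110.4 × 4 = 441.6 kcal.
Non-protein calories = 3112 − 441.6 = 2670.4 kcal.
Fat: 30% × 2670.4 = 801.12 kcal; carbohydrate: 1869.28 kcal.
Carbohydrate: 1869.28 kcal ÷ 4 kcal/g = 467.32 g.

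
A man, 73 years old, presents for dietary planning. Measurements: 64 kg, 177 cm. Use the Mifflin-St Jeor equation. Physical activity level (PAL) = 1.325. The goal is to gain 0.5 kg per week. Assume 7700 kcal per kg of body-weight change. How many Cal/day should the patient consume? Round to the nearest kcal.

Mifflin-St Jeor (male): BMR = 10(64) + 6.25(177) − 5(73) + 5 = 640 + 1106.25 − 365 + 5 = 1386.25 kcal/day.
TEE = 1386.25 × 1.325 = 1836.7813 kcal/day.
Required daily surplus = 0.5 × 7700 ÷ 7 = 550 kcal/day.
Target intake = 1836.7813 + 550 = 2386.7813 kcal/day.

2387 Cal/day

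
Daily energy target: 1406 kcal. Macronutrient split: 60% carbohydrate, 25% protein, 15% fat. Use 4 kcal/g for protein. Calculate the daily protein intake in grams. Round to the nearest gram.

Protein energy = 25% × 1406 = 351.5 kcal.
At 4 kcal/g: 351.5 ÷ 4 = 87.875 g.

88 g/day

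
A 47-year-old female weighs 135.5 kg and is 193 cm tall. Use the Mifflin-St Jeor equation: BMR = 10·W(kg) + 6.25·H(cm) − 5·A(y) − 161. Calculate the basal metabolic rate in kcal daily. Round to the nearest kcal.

Mifflin-St Jeor (female): BMR = 10(135.5) + 6.25(193) − 5(47) − 161 = 1355 + 1206.25 − 235 − 161 = 2165.25 kcal/day.

2165 kcal daily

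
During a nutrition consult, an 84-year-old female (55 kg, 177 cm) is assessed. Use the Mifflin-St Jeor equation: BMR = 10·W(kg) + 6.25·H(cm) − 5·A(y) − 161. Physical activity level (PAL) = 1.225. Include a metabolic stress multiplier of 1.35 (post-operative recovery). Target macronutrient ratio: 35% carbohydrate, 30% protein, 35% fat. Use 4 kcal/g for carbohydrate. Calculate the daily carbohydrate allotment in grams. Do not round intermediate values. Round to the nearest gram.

Mifflin-St Jeor (female): BMR = 10(55) + 6.25(177) − 5(84) − 161 = 550 + 1106.25 − 420 − 161 = 1075.25 kcal/day.
TEE = 1075.25 × 1.225 = 1317.1813 kcal/day.
With stress factor 1.35: 1317.1813 × 1.35 = 1778.1947 kcal/day.
Carbohydrate energy = 35% × 1778.1947 = 622.3681 kcal.
Carbohydrate = 622.3681 ÷ 4 kcal/g = 155.592 g.

156 g/day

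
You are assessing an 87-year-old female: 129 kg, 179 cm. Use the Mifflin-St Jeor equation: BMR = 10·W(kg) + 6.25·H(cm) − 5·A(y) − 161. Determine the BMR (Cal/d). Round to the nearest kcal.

Mifflin-St Jeor (female): BMR = 10(129) + 6.25(179) − 5(87) − 161 = 1290 + 1118.75 − 435 − 161 = 1812.75 kcal/day.

1813 Cal/d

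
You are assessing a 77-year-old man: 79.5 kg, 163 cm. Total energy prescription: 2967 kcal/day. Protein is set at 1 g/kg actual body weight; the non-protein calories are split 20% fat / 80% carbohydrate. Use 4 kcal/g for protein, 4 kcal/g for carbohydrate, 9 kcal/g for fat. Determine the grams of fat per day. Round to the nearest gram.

59 g/day

Protein = 1 × 79.5 = 79.5 g → 79.5 × 4 = 318 kcal.
Non-protein calories = 2967 − 318 = 2649 kcal.
Fat: 20% × 2649 = 529.8 kcal; carbohydrate: 2119.2 kcal.
Fat: 529.8 kcal ÷ 9 kcal/g = 58.8667 g.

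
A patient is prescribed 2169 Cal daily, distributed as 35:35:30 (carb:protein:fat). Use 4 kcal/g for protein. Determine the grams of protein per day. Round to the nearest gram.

Protein energy = 35% × 2169 = 759.15 kcal.
At 4 kcal/g: 759.15 ÷ 4 = 189.7875 g.

190 g/day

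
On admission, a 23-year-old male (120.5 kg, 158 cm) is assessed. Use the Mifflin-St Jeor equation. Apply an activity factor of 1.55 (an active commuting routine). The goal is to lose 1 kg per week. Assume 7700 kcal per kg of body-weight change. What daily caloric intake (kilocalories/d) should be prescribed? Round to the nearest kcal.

2128 kilocalories/d

Mifflin-St Jeor (male): BMR = 10(120.5) + 6.25(158) − 5(23) + 5 = 1205 + 987.5 − 115 + 5 = 2082.5 kcal/day.
TEE = 2082.5 × 1.55 = 3227.875 kcal/day.
Required daily deficit = 1 × 7700 ÷ 7 = 1100 kcal/day.
Target intake = 3227.875 − 1100 = 2127.875 kcal/day.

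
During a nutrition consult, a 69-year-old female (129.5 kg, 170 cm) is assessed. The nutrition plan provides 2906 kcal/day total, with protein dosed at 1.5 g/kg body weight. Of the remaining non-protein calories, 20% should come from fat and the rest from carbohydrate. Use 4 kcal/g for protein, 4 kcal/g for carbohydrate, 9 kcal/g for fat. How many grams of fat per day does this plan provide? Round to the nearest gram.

Protein = 1.5 × 129.5 = 194.25 g → 194.25 × 4 = 777 kcal.
Non-protein calories = 2906 − 777 = 2129 kcal.
Fat: 20% × 2129 = 425.8 kcal; carbohydrate: 1703.2 kcal.
Fat: 425.8 kcal ÷ 9 kcal/g = 47.3111 g.

47 g/day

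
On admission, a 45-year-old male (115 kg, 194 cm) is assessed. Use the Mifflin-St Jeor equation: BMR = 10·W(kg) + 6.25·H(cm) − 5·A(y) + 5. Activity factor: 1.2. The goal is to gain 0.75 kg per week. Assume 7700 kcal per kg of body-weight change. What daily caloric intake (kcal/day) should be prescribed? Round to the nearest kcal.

Mifflin-St Jeor (male): BMR = 10(115) + 6.25(194) − 5(45) + 5 = 1150 + 1212.5 − 225 + 5 = 2142.5 kcal/day.
TEE = 2142.5 × 1.2 = 2571 kcal/day.
Required daily surplus = 0.75 × 7700 ÷ 7 = 825 kcal/day.
Target intake = 2571 + 825 = 3396 kcal/day.

3396 kcal/day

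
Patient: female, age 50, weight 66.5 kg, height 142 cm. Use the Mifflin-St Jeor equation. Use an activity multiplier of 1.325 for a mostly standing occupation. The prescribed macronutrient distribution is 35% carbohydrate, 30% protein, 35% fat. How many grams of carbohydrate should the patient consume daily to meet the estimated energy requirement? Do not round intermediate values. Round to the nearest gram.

Mifflin-St Jeor (female): BMR = 10(66.5) + 6.25(142) − 5(50) − 161 = 665 + 887.5 − 250 − 161 = 1141.5 kcal/day.
TEE = 1141.5 × 1.325 = 1512.4875 kcal/day.
Carbohydrate energy = 35% × 1512.4875 = 529.3706 kcal.
Carbohydrate = 529.3706 ÷ 4 kcal/g = 132.3427 g.

132 g/day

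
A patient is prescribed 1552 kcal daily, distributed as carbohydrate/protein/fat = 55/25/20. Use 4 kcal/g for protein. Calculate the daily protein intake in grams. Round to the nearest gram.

97 g/day

Protein energy = 25% × 1552 = 388 kcal.
At 4 kcal/g: 388 ÷ 4 = 97 g.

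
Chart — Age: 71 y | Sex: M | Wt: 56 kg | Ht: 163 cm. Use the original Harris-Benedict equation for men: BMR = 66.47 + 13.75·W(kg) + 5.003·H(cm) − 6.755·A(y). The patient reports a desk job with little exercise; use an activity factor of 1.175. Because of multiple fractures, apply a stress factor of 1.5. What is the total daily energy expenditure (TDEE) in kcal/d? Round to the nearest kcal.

2066 kcal/d

Harris-Benedict: BMR = 66.47 + 13.75(56) + 5.003(163) − 6.755(71) = 1172.354 kcal/day.
TEE = BMR × activity factor = 1172.354 × 1.175 = 1377.516 kcal/day.
Apply stress factor: 1377.516 × 1.5 = 2066.2739 kcal/day.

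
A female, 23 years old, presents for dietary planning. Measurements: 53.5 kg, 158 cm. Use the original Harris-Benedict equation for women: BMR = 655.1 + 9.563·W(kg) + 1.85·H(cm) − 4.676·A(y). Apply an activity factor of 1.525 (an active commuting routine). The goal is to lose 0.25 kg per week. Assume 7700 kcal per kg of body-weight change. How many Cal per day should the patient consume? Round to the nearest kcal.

Harris-Benedict: BMR = 655.1 + 9.563(53.5) + 1.85(158) − 4.676(23) = 1351.4725 kcal/day.
TEE = 1351.4725 × 1.525 = 2060.9956 kcal/day.
Required daily deficit = 0.25 × 7700 ÷ 7 = 275 kcal/day.
Target intake = 2060.9956 − 275 = 1785.9956 kcal/day.

1786 Cal per day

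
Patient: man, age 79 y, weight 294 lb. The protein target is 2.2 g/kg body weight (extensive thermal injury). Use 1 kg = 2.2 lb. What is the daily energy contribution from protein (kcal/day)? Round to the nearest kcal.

1176 kcal/day

Weight in kg = 294 ÷ 2.2 = 133.6364 kg.
Protein = 2.2 g/kg × 133.6364 kg = 294 g/day.
Protein energy = 294 g × 4 kcal/g = 1176 kcal/day.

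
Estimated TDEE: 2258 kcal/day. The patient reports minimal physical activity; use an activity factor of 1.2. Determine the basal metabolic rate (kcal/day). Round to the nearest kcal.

1882 kcal/day

BMR = TEE ÷ activity factor = 2258 ÷ 1.2 = 1881.6667 kcal/day.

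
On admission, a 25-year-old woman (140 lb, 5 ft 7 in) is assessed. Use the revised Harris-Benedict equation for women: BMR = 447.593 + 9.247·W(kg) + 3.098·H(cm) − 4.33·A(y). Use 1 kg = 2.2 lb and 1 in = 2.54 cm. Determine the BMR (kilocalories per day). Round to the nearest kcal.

1455 kilocalories per day

Convert to metric: weight = 140 ÷ 2.2 = 63.6364 kg; height = (5×12 + 7) × 2.54 = 67 × 2.54 = 170.18 cm.
Harris-Benedict: BMR = 447.593 + 9.247(63.6364) + 3.098(170.18) − 4.33(25) = 1455.0061 kcal/day.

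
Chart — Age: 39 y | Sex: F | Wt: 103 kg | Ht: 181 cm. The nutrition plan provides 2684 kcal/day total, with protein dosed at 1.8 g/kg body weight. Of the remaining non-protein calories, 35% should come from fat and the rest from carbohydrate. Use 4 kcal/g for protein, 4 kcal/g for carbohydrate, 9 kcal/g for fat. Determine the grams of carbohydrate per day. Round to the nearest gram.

Protein = 1.8 × 103 = 185.4 g → 185.4 × 4 = 741.6 kcal.
Non-protein calories = 2684 − 741.6 = 1942.4 kcal.
Fat: 35% × 1942.4 = 679.84 kcal; carbohydrate: 1262.56 kcal.
Carbohydrate: 1262.56 kcal ÷ 4 kcal/g = 315.64 g.

316 g/day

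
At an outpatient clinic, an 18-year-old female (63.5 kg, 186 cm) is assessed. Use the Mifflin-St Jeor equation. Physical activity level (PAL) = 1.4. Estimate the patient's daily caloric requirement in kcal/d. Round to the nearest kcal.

2165 kcal/d

Mifflin-St Jeor (female): BMR = 10(63.5) + 6.25(186) − 5(18) − 161 = 635 + 1162.5 − 90 − 161 = 1546.5 kcal/day.
TEE = BMR × activity factor = 1546.5 × 1.4 = 2165.1 kcal/day.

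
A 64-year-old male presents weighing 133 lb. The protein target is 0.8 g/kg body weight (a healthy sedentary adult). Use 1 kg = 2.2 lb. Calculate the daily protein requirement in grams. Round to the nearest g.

Weight in kg = 133 ÷ 2.2 = 60.4545 kg.
Protein = 0.8 g/kg × 60.4545 kg = 48.3636 g/day.

48 g/day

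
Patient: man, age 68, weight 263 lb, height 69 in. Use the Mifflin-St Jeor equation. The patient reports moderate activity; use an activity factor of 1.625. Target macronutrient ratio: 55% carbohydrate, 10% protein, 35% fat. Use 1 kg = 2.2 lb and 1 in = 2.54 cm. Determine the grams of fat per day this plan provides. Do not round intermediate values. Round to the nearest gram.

Convert to metric: weight = 263 ÷ 2.2 = 119.5455 kg; height = 69 × 2.54 = 175.26 cm.
Mifflin-St Jeor (male): BMR = 10(119.5455) + 6.25(175.26) − 5(68) + 5 = 1195.4545 + 1095.375 − 340 + 5 = 1955.8295 kcal/day.
TEE = 1955.8295 × 1.625 = 3178.223 kcal/day.
Fat energy = 35% × 3178.223 = 1112.3781 kcal.
Fat = 1112.3781 ÷ 9 kcal/g = 123.5976 g.

124 g/day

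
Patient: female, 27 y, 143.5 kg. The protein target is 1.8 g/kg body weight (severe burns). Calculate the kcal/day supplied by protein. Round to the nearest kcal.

Protein = 1.8 g/kg × 143.5 kg = 258.3 g/day.
Protein energy = 258.3 g × 4 kcal/g = 1033.2 kcal/day.

1033 kcal/day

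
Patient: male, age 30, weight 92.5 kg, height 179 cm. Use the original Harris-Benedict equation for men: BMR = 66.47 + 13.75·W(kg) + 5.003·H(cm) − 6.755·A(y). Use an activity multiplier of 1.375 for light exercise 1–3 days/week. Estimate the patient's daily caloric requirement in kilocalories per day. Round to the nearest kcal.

2793 kilocalories per day

Harris-Benedict: BMR = 66.47 + 13.75(92.5) + 5.003(179) − 6.755(30) = 2031.232 kcal/day.
TEE = BMR × activity factor = 2031.232 × 1.375 = 2792.944 kcal/day.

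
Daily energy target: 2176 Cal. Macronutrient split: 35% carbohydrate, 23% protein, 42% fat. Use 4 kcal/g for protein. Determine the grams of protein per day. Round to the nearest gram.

125 g/day

Protein energy = 23% × 2176 = 500.48 kcal.
At 4 kcal/g: 500.48 ÷ 4 = 125.12 g.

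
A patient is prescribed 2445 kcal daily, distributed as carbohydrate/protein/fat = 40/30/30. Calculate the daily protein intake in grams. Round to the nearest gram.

Protein energy = 30% × 2445 = 733.5 kcal.
At 4 kcal/g: 733.5 ÷ 4 = 183.375 g.

183 g/day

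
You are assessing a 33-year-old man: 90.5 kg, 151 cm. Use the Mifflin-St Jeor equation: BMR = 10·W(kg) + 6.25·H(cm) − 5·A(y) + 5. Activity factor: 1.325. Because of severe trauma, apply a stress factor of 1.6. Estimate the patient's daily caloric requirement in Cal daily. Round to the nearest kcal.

Mifflin-St Jeor (male): BMR = 10(90.5) + 6.25(151) − 5(33) + 5 = 905 + 943.75 − 165 + 5 = 1688.75 kcal/day.
TEE = BMR × activity factor = 1688.75 × 1.325 = 2237.5938 kcal/day.
Apply stress factor: 2237.5938 × 1.6 = 3580.15 kcal/day.

3580 Cal daily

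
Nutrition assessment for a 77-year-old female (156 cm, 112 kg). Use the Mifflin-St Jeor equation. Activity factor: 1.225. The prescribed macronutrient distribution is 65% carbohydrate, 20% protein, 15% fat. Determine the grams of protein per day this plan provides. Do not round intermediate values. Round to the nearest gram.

Mifflin-St Jeor (female): BMR = 10(112) + 6.25(156) − 5(77) − 161 = 1120 + 975 − 385 − 161 = 1549 kcal/day.
TEE = 1549 × 1.225 = 1897.525 kcal/day.
Protein energy = 20% × 1897.525 = 379.505 kcal.
Protein = 379.505 ÷ 4 kcal/g = 94.8763 g.

95 g/day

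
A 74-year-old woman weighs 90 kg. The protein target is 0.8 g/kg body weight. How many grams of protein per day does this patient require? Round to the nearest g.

72 g/day

Protein = 0.8 g/kg × 90 kg = 72 g/day.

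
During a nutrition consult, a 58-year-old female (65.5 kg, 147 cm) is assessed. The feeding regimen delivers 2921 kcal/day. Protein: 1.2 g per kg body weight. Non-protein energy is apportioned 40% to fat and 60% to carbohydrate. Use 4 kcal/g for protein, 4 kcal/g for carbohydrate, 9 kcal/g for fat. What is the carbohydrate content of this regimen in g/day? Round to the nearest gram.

Protein = 1.2 × 65.5 = 78.6 g → 78.6 × 4 = 314.4 kcal.
Non-protein calories = 2921 − 314.4 = 2606.6 kcal.
Fat: 40% × 2606.6 = 1042.64 kcal; carbohydrate: 1563.96 kcal.
Carbohydrate: 1563.96 kcal ÷ 4 kcal/g = 390.99 g.

391 g/day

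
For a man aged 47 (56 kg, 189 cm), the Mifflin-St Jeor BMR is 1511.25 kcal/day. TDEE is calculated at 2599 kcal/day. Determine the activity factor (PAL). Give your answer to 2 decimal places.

Activity factor = TEE ÷ BMR = 2599 ÷ 1511.25 = 1.72.

1.72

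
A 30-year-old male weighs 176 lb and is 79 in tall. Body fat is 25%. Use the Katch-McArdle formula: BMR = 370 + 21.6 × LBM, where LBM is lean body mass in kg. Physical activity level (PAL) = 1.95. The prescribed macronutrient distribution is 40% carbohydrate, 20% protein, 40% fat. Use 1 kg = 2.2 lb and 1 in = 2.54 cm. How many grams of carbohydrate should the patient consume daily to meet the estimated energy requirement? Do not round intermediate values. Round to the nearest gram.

Convert to metric: weight = 176 ÷ 2.2 = 80 kg; height = 79 × 2.54 = 200.66 cm.
LBM = 80 × (1 − 0.25) = 60 kg. Katch-McArdle: BMR = 370 + 21.6 × 60 = 1666 kcal/day.
TEE = 1666 × 1.95 = 3248.7 kcal/day.
Carbohydrate energy = 40% × 3248.7 = 1299.48 kcal.
Carbohydrate = 1299.48 ÷ 4 kcal/g = 324.87 g.

325 g/day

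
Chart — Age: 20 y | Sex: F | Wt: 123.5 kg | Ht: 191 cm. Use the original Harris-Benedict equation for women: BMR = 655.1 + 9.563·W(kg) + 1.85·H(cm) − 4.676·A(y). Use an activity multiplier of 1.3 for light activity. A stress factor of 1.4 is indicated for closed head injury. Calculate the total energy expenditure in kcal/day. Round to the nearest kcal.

3815 kcal/day

Harris-Benedict: BMR = 655.1 + 9.563(123.5) + 1.85(191) − 4.676(20) = 2095.9605 kcal/day.
TEE = BMR × activity factor = 2095.9605 × 1.3 = 2724.7487 kcal/day.
Apply stress factor: 2724.7487 × 1.4 = 3814.6481 kcal/day.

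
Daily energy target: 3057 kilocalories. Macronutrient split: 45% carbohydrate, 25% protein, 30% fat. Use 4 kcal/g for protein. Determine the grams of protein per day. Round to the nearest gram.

191 g/day

Protein energy = 25% × 3057 = 764.25 kcal.
At 4 kcal/g: 764.25 ÷ 4 = 191.0625 g.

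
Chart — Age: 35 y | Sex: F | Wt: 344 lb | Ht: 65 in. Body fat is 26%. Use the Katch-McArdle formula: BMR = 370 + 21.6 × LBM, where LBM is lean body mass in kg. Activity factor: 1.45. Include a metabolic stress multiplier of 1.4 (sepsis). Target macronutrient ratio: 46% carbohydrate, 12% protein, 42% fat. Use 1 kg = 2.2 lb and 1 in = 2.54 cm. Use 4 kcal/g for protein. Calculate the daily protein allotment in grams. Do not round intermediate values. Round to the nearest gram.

Convert to metric: weight = 344 ÷ 2.2 = 156.3636 kg; height = 65 × 2.54 = 165.1 cm.
LBM = 156.3636 × (1 − 0.26) = 115.7091 kg. Katch-McArdle: BMR = 370 + 21.6 × 115.7091 = 2869.3164 kcal/day.
TEE = 2869.3164 × 1.45 = 4160.5087 kcal/day.
With stress factor 1.4: 4160.5087 × 1.4 = 5824.7122 kcal/day.
Protein energy = 12% × 5824.7122 = 698.9655 kcal.
Protein = 698.9655 ÷ 4 kcal/g = 174.7414 g.

175 g/day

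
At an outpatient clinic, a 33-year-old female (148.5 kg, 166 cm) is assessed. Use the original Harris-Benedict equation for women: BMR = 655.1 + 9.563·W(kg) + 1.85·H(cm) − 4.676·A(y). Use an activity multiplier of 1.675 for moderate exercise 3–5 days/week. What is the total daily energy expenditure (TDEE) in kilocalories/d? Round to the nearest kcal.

Harris-Benedict: BMR = 655.1 + 9.563(148.5) + 1.85(166) − 4.676(33) = 2227.9975 kcal/day.
TEE = BMR × activity factor = 2227.9975 × 1.675 = 3731.8958 kcal/day.

3732 kilocalories/d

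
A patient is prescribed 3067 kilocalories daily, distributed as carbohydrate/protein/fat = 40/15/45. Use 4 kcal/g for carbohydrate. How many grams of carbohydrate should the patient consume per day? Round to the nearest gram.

307 g/day

Carbohydrate energy = 40% × 3067 = 1226.8 kcal.
At 4 kcal/g: 1226.8 ÷ 4 = 306.7 g.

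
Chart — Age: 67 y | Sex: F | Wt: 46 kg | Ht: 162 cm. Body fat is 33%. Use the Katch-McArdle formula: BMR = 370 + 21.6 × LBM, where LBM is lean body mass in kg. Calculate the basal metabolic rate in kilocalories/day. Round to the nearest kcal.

1036 kilocalories/day

LBM = 46 × (1 − 0.33) = 30.82 kg. Katch-McArdle: BMR = 370 + 21.6 × 30.82 = 1035.712 kcal/day.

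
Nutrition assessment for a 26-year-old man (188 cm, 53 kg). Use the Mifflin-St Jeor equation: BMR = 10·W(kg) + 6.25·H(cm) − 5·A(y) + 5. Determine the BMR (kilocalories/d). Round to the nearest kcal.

Mifflin-St Jeor (male): BMR = 10(53) + 6.25(188) − 5(26) + 5 = 530 + 1175 − 130 + 5 = 1580 kcal/day.

1580 kilocalories/d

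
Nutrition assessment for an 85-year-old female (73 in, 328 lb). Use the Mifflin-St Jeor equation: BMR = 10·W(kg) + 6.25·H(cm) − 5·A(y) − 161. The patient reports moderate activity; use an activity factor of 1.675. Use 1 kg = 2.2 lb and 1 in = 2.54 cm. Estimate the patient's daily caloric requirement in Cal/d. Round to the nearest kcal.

Convert to metric: weight = 328 ÷ 2.2 = 149.0909 kg; height = 73 × 2.54 = 185.42 cm.
Mifflin-St Jeor (female): BMR = 10(149.0909) + 6.25(185.42) − 5(85) − 161 = 1490.9091 + 1158.875 − 425 − 161 = 2063.7841 kcal/day.
TEE = BMR × activity factor = 2063.7841 × 1.675 = 3456.8384 kcal/day.

3457 Cal/d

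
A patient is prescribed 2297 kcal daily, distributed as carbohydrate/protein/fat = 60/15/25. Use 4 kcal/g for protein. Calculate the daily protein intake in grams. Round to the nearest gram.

Protein energy = 15% × 2297 = 344.55 kcal.
At 4 kcal/g: 344.55 ÷ 4 = 86.1375 g.

86 g/day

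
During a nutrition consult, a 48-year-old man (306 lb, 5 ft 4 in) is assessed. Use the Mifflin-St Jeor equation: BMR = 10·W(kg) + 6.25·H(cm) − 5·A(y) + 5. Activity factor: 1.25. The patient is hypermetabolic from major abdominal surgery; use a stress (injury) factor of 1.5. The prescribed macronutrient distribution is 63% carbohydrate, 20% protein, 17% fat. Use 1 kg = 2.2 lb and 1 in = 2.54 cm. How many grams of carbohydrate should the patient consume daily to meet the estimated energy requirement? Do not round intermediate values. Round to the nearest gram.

641 g/day

Convert to metric: weight = 306 ÷ 2.2 = 139.0909 kg; height = (5×12 + 4) × 2.54 = 64 × 2.54 = 162.56 cm.
Mifflin-St Jeor (male): BMR = 10(139.0909) + 6.25(162.56) − 5(48) + 5 = 1390.9091 + 1016 − 240 + 5 = 2171.9091 kcal/day.
TEE = 2171.9091 × 1.25 = 2714.8864 kcal/day.
With stress factor 1.5: 2714.8864 × 1.5 = 4072.3295 kcal/day.
Carbohydrate energy = 63% × 4072.3295 = 2565.5676 kcal.
Carbohydrate = 2565.5676 ÷ 4 kcal/g = 641.3919 g.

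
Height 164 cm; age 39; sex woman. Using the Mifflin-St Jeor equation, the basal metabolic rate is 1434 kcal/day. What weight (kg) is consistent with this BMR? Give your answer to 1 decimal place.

76.5 kg

1434 = 10·W + 6.25(164) − 5(39) − 161
10·W = 1434 − 669 = 765, so W = 76.5 kg.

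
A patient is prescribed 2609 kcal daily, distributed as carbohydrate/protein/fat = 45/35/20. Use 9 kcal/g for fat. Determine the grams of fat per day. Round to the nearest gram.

58 g/day

Fat energy = 20% × 2609 = 521.8 kcal.
At 9 kcal/g: 521.8 ÷ 9 = 57.9778 g.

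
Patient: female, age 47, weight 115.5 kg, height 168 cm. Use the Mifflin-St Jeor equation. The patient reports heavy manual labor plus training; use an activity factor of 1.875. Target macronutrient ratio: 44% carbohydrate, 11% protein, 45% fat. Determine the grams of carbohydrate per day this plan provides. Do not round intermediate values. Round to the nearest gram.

Mifflin-St Jeor (female): BMR = 10(115.5) + 6.25(168) − 5(47) − 161 = 1155 + 1050 − 235 − 161 = 1809 kcal/day.
TEE = 1809 × 1.875 = 3391.875 kcal/day.
Carbohydrate energy = 44% × 3391.875 = 1492.425 kcal.
Carbohydrate = 1492.425 ÷ 4 kcal/g = 373.1063 g.

373 g/day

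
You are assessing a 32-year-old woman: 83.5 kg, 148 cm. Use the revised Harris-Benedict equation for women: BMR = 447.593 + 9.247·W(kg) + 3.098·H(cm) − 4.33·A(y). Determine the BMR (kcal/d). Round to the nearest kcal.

Harris-Benedict: BMR = 447.593 + 9.247(83.5) + 3.098(148) − 4.33(32) = 1539.6615 kcal/day.

1540 kcal/d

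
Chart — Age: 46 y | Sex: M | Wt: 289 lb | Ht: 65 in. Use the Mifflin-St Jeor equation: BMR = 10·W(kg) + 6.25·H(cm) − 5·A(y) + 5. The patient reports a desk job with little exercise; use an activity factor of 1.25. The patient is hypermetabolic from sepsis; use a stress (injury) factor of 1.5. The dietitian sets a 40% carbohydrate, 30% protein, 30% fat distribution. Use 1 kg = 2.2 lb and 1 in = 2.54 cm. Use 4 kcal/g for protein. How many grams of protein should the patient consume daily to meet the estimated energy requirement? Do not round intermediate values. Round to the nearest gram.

Convert to metric: weight = 289 ÷ 2.2 = 131.3636 kg; height = 65 × 2.54 = 165.1 cm.
Mifflin-St Jeor (male): BMR = 10(131.3636) + 6.25(165.1) − 5(46) + 5 = 1313.6364 + 1031.875 − 230 + 5 = 2120.5114 kcal/day.
TEE = 2120.5114 × 1.25 = 2650.6392 kcal/day.
With stress factor 1.5: 2650.6392 × 1.5 = 3975.9588 kcal/day.
Protein energy = 30% × 3975.9588 = 1192.7876 kcal.
Protein = 1192.7876 ÷ 4 kcal/g = 298.1969 g.

298 g/day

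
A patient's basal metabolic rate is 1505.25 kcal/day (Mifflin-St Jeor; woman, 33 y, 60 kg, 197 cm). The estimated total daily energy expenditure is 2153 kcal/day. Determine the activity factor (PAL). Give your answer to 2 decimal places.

Activity factor = TEE ÷ BMR = 2153 ÷ 1505.25 = 1.43.

1.43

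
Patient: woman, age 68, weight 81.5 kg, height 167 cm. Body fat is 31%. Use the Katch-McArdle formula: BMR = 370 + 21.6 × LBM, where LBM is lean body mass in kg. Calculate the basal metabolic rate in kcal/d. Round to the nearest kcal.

1585 kcal/d

LBM = 81.5 × (1 − 0.31) = 56.235 kg. Katch-McArdle: BMR = 370 + 21.6 × 56.235 = 1584.676 kcal/day.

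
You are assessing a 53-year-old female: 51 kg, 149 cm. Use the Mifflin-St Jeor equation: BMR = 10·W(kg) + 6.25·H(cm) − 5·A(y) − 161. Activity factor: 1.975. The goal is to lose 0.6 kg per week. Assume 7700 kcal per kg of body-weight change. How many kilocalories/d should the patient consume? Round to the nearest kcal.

1345 kilocalories/d

Mifflin-St Jeor (female): BMR = 10(51) + 6.25(149) − 5(53) − 161 = 510 + 931.25 − 265 − 161 = 1015.25 kcal/day.
TEE = 1015.25 × 1.975 = 2005.1188 kcal/day.
Required daily deficit = 0.6 × 7700 ÷ 7 = 660 kcal/day.
Target intake = 2005.1188 − 660 = 1345.1188 kcal/day.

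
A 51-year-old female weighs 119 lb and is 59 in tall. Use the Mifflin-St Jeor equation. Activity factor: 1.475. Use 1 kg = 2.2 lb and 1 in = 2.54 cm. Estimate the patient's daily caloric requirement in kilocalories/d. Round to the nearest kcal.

Convert to metric: weight = 119 ÷ 2.2 = 54.0909 kg; height = 59 × 2.54 = 149.86 cm.
Mifflin-St Jeor (female): BMR = 10(54.0909) + 6.25(149.86) − 5(51) − 161 = 540.9091 + 936.625 − 255 − 161 = 1061.5341 kcal/day.
TEE = BMR × activity factor = 1061.5341 × 1.475 = 1565.7628 kcal/day.

1566 kilocalories/d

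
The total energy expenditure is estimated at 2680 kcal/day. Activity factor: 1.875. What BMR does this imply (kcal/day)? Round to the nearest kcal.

BMR = TEE ÷ activity factor = 2680 ÷ 1.875 = 1429.3333 kcal/day.

1429 kcal/day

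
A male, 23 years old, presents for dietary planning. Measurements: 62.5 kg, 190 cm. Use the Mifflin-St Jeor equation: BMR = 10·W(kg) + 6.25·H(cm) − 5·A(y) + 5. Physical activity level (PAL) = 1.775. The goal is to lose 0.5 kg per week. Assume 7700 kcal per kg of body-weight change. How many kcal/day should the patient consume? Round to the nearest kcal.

Mifflin-St Jeor (male): BMR = 10(62.5) + 6.25(190) − 5(23) + 5 = 625 + 1187.5 − 115 + 5 = 1702.5 kcal/day.
TEE = 1702.5 × 1.775 = 3021.9375 kcal/day.
Required daily deficit = 0.5 × 7700 ÷ 7 = 550 kcal/day.
Target intake = 3021.9375 − 550 = 2471.9375 kcal/day.

2472 kcal/day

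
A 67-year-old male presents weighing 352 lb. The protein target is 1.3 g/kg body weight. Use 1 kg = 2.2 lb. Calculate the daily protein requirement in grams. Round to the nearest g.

208 g/day

Weight in kg = 352 ÷ 2.2 = 160 kg.
Protein = 1.3 g/kg × 160 kg = 208 g/day.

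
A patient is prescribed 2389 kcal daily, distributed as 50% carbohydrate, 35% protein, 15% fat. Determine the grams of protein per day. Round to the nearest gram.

209 g/day

Protein energy = 35% × 2389 = 836.15 kcal.
At 4 kcal/g: 836.15 ÷ 4 = 209.0375 g.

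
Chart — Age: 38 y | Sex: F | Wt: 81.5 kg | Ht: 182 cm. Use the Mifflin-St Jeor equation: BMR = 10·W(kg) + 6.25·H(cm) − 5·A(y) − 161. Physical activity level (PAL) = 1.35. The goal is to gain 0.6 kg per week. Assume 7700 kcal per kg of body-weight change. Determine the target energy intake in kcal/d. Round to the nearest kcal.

Mifflin-St Jeor (female): BMR = 10(81.5) + 6.25(182) − 5(38) − 161 = 815 + 1137.5 − 190 − 161 = 1601.5 kcal/day.
TEE = 1601.5 × 1.35 = 2162.025 kcal/day.
Required daily surplus = 0.6 × 7700 ÷ 7 = 660 kcal/day.
Target intake = 2162.025 + 660 = 2822.025 kcal/day.

2822 kcal/d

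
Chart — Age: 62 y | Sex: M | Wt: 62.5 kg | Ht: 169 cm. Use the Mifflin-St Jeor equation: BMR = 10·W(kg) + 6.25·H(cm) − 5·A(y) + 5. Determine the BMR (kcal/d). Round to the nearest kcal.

Mifflin-St Jeor (male): BMR = 10(62.5) + 6.25(169) − 5(62) + 5 = 625 + 1056.25 − 310 + 5 = 1376.25 kcal/day.

1376 kcal/d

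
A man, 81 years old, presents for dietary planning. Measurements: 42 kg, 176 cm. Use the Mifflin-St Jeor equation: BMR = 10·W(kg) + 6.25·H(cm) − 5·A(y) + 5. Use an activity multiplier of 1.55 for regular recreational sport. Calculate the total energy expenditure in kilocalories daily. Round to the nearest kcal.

1736 kilocalories daily

Mifflin-St Jeor (male): BMR = 10(42) + 6.25(176) − 5(81) + 5 = 420 + 1100 − 405 + 5 = 1120 kcal/day.
TEE = BMR × activity factor = 1120 × 1.55 = 1736 kcal/day.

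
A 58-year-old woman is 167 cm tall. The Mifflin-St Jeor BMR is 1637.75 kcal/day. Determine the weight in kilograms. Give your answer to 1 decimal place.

104.5 kg

1637.75 = 10·W + 6.25(167) − 5(58) − 161
10·W = 1637.75 − 592.75 = 1045, so W = 104.5 kg.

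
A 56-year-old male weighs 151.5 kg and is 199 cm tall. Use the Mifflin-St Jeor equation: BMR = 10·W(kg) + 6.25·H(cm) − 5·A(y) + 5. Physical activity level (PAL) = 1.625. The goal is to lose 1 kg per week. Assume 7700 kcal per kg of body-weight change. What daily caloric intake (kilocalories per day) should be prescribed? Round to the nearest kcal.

2936 kilocalories per day

Mifflin-St Jeor (male): BMR = 10(151.5) + 6.25(199) − 5(56) + 5 = 1515 + 1243.75 − 280 + 5 = 2483.75 kcal/day.
TEE = 2483.75 × 1.625 = 4036.0938 kcal/day.
Required daily deficit = 1 × 7700 ÷ 7 = 1100 kcal/day.
Target intake = 4036.0938 − 1100 = 2936.0938 kcal/day.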